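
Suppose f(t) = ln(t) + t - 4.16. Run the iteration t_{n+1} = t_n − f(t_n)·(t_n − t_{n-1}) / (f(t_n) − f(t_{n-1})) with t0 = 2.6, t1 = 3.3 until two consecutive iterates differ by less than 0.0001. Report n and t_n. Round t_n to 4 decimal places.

n = 4, t_n = 3.0461

f(2.6) = -0.604489, f(3.3) = 0.333922
t2 = 3.300000 − 0.333922·(0.700000)/(0.938411) = 3.050913;  |Δ| = 0.249087
f(3.050913) = 0.006354
t3 = 3.050913 − 0.006354·(-0.249087)/(-0.327568) = 3.046081;  |Δ| = 0.004832
f(3.046081) = -0.000063
t4 = 3.046081 − (-0.000063)·(-0.004832)/(-0.006417) = 3.046129;  |Δ| = 0.000047
|t4 − t3| = 0.000047 < 0.0001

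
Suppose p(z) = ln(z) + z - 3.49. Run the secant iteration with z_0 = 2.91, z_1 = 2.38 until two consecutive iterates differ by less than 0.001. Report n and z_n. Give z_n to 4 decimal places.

p(2.91) = 0.488153, p(2.38) = -0.242900
z_2 = 2.380000 − (-0.242900)·(-0.530000)/(-0.731053) = 2.556098;  |Δ| = 0.176098
p(2.556098) = 0.004580
z_3 = 2.556098 − 0.004580·(0.176098)/(0.247479) = 2.552839;  |Δ| = 0.003259
p(2.552839) = 0.000045
z_4 = 2.552839 − 0.000045·(-0.003259)/(-0.004534) = 2.552807;  |Δ| = 0.000033
|z_4 − z_3| = 0.000033 < 0.001

n = 4, z_n = 2.5528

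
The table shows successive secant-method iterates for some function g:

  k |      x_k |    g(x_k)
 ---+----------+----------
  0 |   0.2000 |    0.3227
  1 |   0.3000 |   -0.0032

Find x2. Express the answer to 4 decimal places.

0.2990

x2 = 0.3000 − (-0.0032)·(0.3000 − 0.2000) / (-0.0032 − 0.3227)
   = 0.3000 − (-0.000320)/(-0.325900) = 0.299018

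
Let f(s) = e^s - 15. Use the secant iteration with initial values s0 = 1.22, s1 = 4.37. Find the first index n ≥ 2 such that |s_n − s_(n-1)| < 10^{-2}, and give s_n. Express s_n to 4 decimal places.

n = 8, s_n = 2.7080

f(1.22) = -11.612812, f(4.37) = 64.043632
s2 = 4.370000 − 64.043632·(3.150000)/(75.656444) = 1.703506;  |Δ| = 2.666494
f(1.703506) = -9.506826
s3 = 1.703506 − (-9.506826)·(-2.666494)/(-73.550458) = 2.048166;  |Δ| = 0.344660
f(2.048166) = -7.246332
s4 = 2.048166 − (-7.246332)·(0.344660)/(2.260495) = 3.153022;  |Δ| = 1.104855
f(3.153022) = 8.406682
s5 = 3.153022 − 8.406682·(1.104855)/(15.653013) = 2.559643;  |Δ| = 0.593379
f(2.559643) = -2.068805
s6 = 2.559643 − (-2.068805)·(-0.593379)/(-10.475487) = 2.676829;  |Δ| = 0.117186
f(2.676829) = -0.461082
s7 = 2.676829 − (-0.461082)·(0.117186)/(1.607723) = 2.710437;  |Δ| = 0.033608
f(2.710437) = 0.035847
s8 = 2.710437 − 0.035847·(0.033608)/(0.496929) = 2.708013;  |Δ| = 0.002424
|s8 − s7| = 0.002424 < 10^{-2}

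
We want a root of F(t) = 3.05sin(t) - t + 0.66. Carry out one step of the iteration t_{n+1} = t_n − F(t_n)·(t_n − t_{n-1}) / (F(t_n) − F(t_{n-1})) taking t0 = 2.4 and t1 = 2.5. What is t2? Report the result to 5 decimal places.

F(2.4) = 0.3201627, F(2.5) = -0.0146600
t2 = 2.5000000 − (-0.0146600)·(2.5000000 − 2.4000000) / (-0.0146600 − 0.3201627) = 2.5000000 − (-0.0014660)/(-0.3348227) = 2.4956216

2.49562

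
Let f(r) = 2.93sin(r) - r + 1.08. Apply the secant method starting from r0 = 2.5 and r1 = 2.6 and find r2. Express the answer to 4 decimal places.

2.5972

f(2.5) = 0.333523, f(2.6) = -0.009581
r2 = 2.600000 − (-0.009581)·(2.600000 − 2.500000) / (-0.009581 − 0.333523) = 2.600000 − (-0.000958)/(-0.343104) = 2.597208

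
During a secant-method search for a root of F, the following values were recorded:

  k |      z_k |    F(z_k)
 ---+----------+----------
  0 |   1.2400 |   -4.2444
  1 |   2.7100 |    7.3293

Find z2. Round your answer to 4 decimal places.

1.7791

z2 = 2.7100 − 7.3293·(2.7100 − 1.2400) / (7.3293 − (-4.2444))
   = 2.7100 − (10.774071)/(11.573700) = 1.779090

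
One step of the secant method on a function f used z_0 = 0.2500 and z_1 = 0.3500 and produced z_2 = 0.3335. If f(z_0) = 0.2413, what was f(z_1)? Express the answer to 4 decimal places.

-0.0477

The secant line through (0.2500, 0.2413) and (0.3500, f(z_1)) crosses zero at z_2 = 0.3335.
So (0.2500, 0.2413), (0.3500, f(z_1)), (0.3335, 0) are collinear:
f(z_1) = 0.2413 · (0.3500 − 0.3335) / (0.2500 − 0.3335) = 0.2413 · (0.016500)/(-0.083500) = -0.047682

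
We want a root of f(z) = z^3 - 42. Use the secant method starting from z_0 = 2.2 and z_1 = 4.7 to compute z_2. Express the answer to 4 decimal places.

3.0412

f(2.2) = -31.352000, f(4.7) = 61.823000
z_2 = 4.700000 − 61.823000·(4.700000 − 2.200000) / (61.823000 − (-31.352000)) = 4.700000 − (154.557500)/(93.175000) = 3.041213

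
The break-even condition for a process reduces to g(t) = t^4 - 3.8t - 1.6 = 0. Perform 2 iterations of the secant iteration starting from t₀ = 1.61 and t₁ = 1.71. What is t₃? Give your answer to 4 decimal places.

g(1.61) = -0.999018, g(1.71) = 0.452361
t₂ = 1.710000 − 0.452361·(1.710000 − 1.610000) / (0.452361 − (-0.999018)) = 1.710000 − (0.045236)/(1.451378) = 1.678832
g(1.678832) = -0.035745
t₃ = 1.678832 − (-0.035745)·(1.678832 − 1.710000) / (-0.035745 − 0.452361) = 1.678832 − (0.001114)/(-0.488105) = 1.681115

1.6811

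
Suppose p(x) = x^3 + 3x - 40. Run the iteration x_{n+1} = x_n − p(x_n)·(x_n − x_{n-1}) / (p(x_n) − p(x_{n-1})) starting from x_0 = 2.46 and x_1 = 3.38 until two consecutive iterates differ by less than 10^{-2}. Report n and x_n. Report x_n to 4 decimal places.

n = 4, x_n = 3.1284

p(2.46) = -17.733064, p(3.38) = 8.754472
x_2 = 3.380000 − 8.754472·(0.920000)/(26.487536) = 3.075928;  |Δ| = 0.304072
p(3.075928) = -1.669832
x_3 = 3.075928 − (-1.669832)·(-0.304072)/(-10.424304) = 3.124636;  |Δ| = 0.048708
p(3.124636) = -0.119166
x_4 = 3.124636 − (-0.119166)·(0.048708)/(1.550666) = 3.128379;  |Δ| = 0.003743
|x_4 − x_3| = 0.003743 < 10^{-2}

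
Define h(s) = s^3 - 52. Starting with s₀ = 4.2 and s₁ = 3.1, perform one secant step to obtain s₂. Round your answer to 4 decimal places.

h(4.2) = 22.088000, h(3.1) = -22.209000
s₂ = 3.100000 − (-22.209000)·(3.100000 − 4.200000) / (-22.209000 − 22.088000) = 3.100000 − (24.429900)/(-44.297000) = 3.651502

3.6515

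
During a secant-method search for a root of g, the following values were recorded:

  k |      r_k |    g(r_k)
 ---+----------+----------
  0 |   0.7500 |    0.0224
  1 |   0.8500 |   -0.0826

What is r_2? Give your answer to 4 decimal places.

r_2 = 0.8500 − (-0.0826)·(0.8500 − 0.7500) / (-0.0826 − 0.0224)
   = 0.8500 − (-0.008260)/(-0.105000) = 0.771333

0.7713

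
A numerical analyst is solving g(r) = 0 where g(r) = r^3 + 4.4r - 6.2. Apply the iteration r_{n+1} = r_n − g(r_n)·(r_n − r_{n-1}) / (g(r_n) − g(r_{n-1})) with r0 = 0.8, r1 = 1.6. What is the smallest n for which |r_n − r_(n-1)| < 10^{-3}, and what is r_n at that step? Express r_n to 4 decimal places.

n = 5, r_n = 1.1036

g(0.8) = -2.168000, g(1.6) = 4.936000
r2 = 1.600000 − 4.936000·(0.800000)/(7.104000) = 1.044144;  |Δ| = 0.555856
g(1.044144) = -0.467401
r3 = 1.044144 − (-0.467401)·(-0.555856)/(-5.403401) = 1.092226;  |Δ| = 0.048082
g(1.092226) = -0.091223
r4 = 1.092226 − (-0.091223)·(0.048082)/(0.376178) = 1.103886;  |Δ| = 0.011660
g(1.103886) = 0.002257
r5 = 1.103886 − 0.002257·(0.011660)/(0.093480) = 1.103605;  |Δ| = 0.000282
|r5 − r4| = 0.000282 < 10^{-3}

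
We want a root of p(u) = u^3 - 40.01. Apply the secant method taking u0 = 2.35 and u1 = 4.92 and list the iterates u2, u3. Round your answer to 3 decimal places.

3.005, 3.273

p(2.35) = -27.03212, p(4.92) = 79.08549
u2 = 4.92000 − 79.08549·(4.92000 − 2.35000) / (79.08549 − (-27.03212)) = 4.92000 − (203.24970)/(106.11761) = 3.00468
p(3.00468) = -12.88357
u3 = 3.00468 − (-12.88357)·(3.00468 − 4.92000) / (-12.88357 − 79.08549) = 3.00468 − (24.67623)/(-91.96906) = 3.27299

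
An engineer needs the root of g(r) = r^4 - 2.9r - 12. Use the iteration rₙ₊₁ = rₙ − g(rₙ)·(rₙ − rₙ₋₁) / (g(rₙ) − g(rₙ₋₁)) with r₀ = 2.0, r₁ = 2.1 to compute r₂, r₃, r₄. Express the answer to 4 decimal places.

2.0570, 2.0589, 2.0589

g(2.0) = -1.800000, g(2.1) = 1.358100
r₂ = 2.100000 − 1.358100·(2.100000 − 2.000000) / (1.358100 − (-1.800000)) = 2.100000 − (0.135810)/(3.158100) = 2.056996
g(2.056996) = -0.061950
r₃ = 2.056996 − (-0.061950)·(2.056996 − 2.100000) / (-0.061950 − 1.358100) = 2.056996 − (0.002664)/(-1.420050) = 2.058872
g(2.058872) = -0.001987
r₄ = 2.058872 − (-0.001987)·(2.058872 − 2.056996) / (-0.001987 − (-0.061950)) = 2.058872 − (-0.000004)/(0.059963) = 2.058935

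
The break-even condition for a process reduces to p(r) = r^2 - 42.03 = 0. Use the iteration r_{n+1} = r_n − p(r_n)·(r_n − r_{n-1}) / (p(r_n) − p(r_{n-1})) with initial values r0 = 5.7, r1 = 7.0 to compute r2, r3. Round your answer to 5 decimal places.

6.45118, 6.48183

p(5.7) = -9.5400000, p(7.0) = 6.9700000
r2 = 7.0000000 − 6.9700000·(7.0000000 − 5.7000000) / (6.9700000 − (-9.5400000)) = 7.0000000 − (9.0610000)/(16.5100000) = 6.4511811
p(6.4511811) = -0.4122624
r3 = 6.4511811 − (-0.4122624)·(6.4511811 − 7.0000000) / (-0.4122624 − 6.9700000) = 6.4511811 − (0.2262574)/(-7.3822624) = 6.4818299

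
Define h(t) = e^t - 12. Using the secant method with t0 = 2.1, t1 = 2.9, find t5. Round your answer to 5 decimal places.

h(2.1) = -3.8338301, h(2.9) = 6.1741454
t2 = 2.9000000 − 6.1741454·(2.9000000 − 2.1000000) / (6.1741454 − (-3.8338301)) = 2.9000000 − (4.9393163)/(10.0079755) = 2.4064620
h(2.4064620) = -0.9053613
t3 = 2.4064620 − (-0.9053613)·(2.4064620 − 2.9000000) / (-0.9053613 − 6.1741454) = 2.4064620 − (0.4468302)/(-7.0795067) = 2.4695780
h(2.4695780) = -0.1825412
t4 = 2.4695780 − (-0.1825412)·(2.4695780 − 2.4064620) / (-0.1825412 − (-0.9053613)) = 2.4695780 − (-0.0115213)/(0.7228202) = 2.4855173
h(2.4855173) = 0.0073304
t5 = 2.4855173 − 0.0073304·(2.4855173 − 2.4695780) / (0.0073304 − (-0.1825412)) = 2.4855173 − (0.0001168)/(0.1898716) = 2.4849020

2.48490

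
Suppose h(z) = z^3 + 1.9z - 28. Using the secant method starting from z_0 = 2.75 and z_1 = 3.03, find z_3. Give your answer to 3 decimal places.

2.828

h(2.75) = -1.97812, h(3.03) = 5.57513
z_2 = 3.03000 − 5.57513·(3.03000 − 2.75000) / (5.57513 − (-1.97812)) = 3.03000 − (1.56104)/(7.55325) = 2.82333
h(2.82333) = -0.13038
z_3 = 2.82333 − (-0.13038)·(2.82333 − 3.03000) / (-0.13038 − 5.57513) = 2.82333 − (0.02695)/(-5.70551) = 2.82805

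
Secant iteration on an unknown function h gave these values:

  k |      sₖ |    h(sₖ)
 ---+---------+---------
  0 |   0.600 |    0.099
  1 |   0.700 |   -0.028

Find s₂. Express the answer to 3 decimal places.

s₂ = 0.700 − (-0.028)·(0.700 − 0.600) / (-0.028 − 0.099)
   = 0.700 − (-0.00280)/(-0.12700) = 0.67795

0.678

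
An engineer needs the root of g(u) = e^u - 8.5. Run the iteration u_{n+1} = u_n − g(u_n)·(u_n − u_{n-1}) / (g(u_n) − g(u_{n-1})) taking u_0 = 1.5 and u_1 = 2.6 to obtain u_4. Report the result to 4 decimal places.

2.1425

g(1.5) = -4.018311, g(2.6) = 4.963738
u_2 = 2.600000 − 4.963738·(2.600000 − 1.500000) / (4.963738 − (-4.018311)) = 2.600000 − (5.460112)/(8.982049) = 1.992108
g(1.992108) = -1.169026
u_3 = 1.992108 − (-1.169026)·(1.992108 − 2.600000) / (-1.169026 − 4.963738) = 1.992108 − (0.710641)/(-6.132764) = 2.107985
g(2.107985) = -0.268366
u_4 = 2.107985 − (-0.268366)·(2.107985 − 1.992108) / (-0.268366 − (-1.169026)) = 2.107985 − (-0.031097)/(0.900660) = 2.142512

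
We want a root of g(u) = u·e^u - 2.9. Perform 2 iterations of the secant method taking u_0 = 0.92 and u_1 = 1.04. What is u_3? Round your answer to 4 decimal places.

g(0.92) = -0.591453, g(1.04) = 0.042386
u_2 = 1.040000 − 0.042386·(1.040000 − 0.920000) / (0.042386 − (-0.591453)) = 1.040000 − (0.005086)/(0.633839) = 1.031975
g(1.031975) = -0.003653
u_3 = 1.031975 − (-0.003653)·(1.031975 − 1.040000) / (-0.003653 − 0.042386) = 1.031975 − (0.000029)/(-0.046039) = 1.032612

1.0326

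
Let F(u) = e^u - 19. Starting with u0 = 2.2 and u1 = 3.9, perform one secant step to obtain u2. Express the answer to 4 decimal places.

F(2.2) = -9.974987, F(3.9) = 30.402449
u2 = 3.900000 − 30.402449·(3.900000 − 2.200000) / (30.402449 − (-9.974987)) = 3.900000 − (51.684163)/(40.377436) = 2.619974

2.6200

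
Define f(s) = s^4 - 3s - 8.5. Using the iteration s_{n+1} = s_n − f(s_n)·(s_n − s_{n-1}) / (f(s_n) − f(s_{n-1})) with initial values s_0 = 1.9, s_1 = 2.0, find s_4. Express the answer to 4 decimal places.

f(1.9) = -1.167900, f(2.0) = 1.500000
s_2 = 2.000000 − 1.500000·(2.000000 − 1.900000) / (1.500000 − (-1.167900)) = 2.000000 − (0.150000)/(2.667900) = 1.943776
f(1.943776) = -0.056040
s_3 = 1.943776 − (-0.056040)·(1.943776 − 2.000000) / (-0.056040 − 1.500000) = 1.943776 − (0.003151)/(-1.556040) = 1.945801
f(1.945801) = -0.002538
s_4 = 1.945801 − (-0.002538)·(1.945801 − 1.943776) / (-0.002538 − (-0.056040)) = 1.945801 − (-0.000005)/(0.053502) = 1.945897

1.9459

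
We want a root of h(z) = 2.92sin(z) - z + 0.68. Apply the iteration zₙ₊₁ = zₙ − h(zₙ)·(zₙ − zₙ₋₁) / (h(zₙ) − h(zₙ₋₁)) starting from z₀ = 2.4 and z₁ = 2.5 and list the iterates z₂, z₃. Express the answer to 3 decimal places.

2.478, 2.478

h(2.4) = 0.25235, h(2.5) = -0.07246
z₂ = 2.50000 − (-0.07246)·(2.50000 − 2.40000) / (-0.07246 − 0.25235) = 2.50000 − (-0.00725)/(-0.32481) = 2.47769
h(2.47769) = 0.00160
z₃ = 2.47769 − 0.00160·(2.47769 − 2.50000) / (0.00160 − (-0.07246)) = 2.47769 − (-0.00004)/(0.07406) = 2.47817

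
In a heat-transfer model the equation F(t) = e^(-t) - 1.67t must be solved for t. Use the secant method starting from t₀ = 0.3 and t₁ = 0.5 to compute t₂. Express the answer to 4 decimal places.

F(0.3) = 0.239818, F(0.5) = -0.228469
t₂ = 0.500000 − (-0.228469)·(0.500000 − 0.300000) / (-0.228469 − 0.239818) = 0.500000 − (-0.045694)/(-0.468288) = 0.402423

0.4024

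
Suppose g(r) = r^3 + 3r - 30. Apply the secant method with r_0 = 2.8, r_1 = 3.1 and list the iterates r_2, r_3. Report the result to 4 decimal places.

2.7879, 2.7868

g(2.8) = 0.352000, g(3.1) = 9.091000
r_2 = 3.100000 − 9.091000·(3.100000 − 2.800000) / (9.091000 − 0.352000) = 3.100000 − (2.727300)/(8.739000) = 2.787916
g(2.787916) = 0.032763
r_3 = 2.787916 − 0.032763·(2.787916 − 3.100000) / (0.032763 − 9.091000) = 2.787916 − (-0.010225)/(-9.058237) = 2.786787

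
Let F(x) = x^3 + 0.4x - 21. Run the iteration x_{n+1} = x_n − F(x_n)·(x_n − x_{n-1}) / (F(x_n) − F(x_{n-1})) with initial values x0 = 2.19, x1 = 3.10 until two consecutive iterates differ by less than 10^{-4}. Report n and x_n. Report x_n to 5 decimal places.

n = 6, x_n = 2.71060

F(2.19) = -9.6205410, F(3.10) = 10.0310000
x2 = 3.1000000 − 10.0310000·(0.9100000)/(19.6515410) = 2.6354965;  |Δ| = 0.4645035
F(2.6354965) = -1.6400601
x3 = 2.6354965 − (-1.6400601)·(-0.4645035)/(-11.6710601) = 2.7007702;  |Δ| = 0.0652737
F(2.7007702) = -0.2198425
x4 = 2.7007702 − (-0.2198425)·(0.0652737)/(1.4202176) = 2.7108743;  |Δ| = 0.0101040
F(2.7108743) = 0.0061289
x5 = 2.7108743 − 0.0061289·(0.0101040)/(0.2259714) = 2.7106002;  |Δ| = 0.0002740
F(2.7106002) = -0.0000219
x6 = 2.7106002 − (-0.0000219)·(-0.0002740)/(-0.0061507) = 2.7106012;  |Δ| = 0.0000010
|x6 − x5| = 0.0000010 < 10^{-4}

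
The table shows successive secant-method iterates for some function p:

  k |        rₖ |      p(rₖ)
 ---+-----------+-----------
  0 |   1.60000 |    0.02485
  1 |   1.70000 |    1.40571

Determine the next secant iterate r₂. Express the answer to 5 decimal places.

r₂ = 1.70000 − 1.40571·(1.70000 − 1.60000) / (1.40571 − 0.02485)
   = 1.70000 − (0.1405710)/(1.3808600) = 1.5982004

1.59820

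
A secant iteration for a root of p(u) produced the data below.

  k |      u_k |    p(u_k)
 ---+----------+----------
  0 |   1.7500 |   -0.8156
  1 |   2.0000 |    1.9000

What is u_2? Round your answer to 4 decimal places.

u_2 = 2.0000 − 1.9000·(2.0000 − 1.7500) / (1.9000 − (-0.8156))
   = 2.0000 − (0.475000)/(2.715600) = 1.825085

1.8251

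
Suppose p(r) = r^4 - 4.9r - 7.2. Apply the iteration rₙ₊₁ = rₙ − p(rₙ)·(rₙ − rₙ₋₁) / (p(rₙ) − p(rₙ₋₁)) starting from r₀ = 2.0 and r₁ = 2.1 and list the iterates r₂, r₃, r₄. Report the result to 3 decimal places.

p(2.0) = -1.00000, p(2.1) = 1.95810
r₂ = 2.10000 − 1.95810·(2.10000 − 2.00000) / (1.95810 − (-1.00000)) = 2.10000 − (0.19581)/(2.95810) = 2.03381
p(2.03381) = -0.05613
r₃ = 2.03381 − (-0.05613)·(2.03381 − 2.10000) / (-0.05613 − 1.95810) = 2.03381 − (0.00372)/(-2.01423) = 2.03565
p(2.03565) = -0.00301
r₄ = 2.03565 − (-0.00301)·(2.03565 − 2.03381) / (-0.00301 − (-0.05613)) = 2.03565 − (-0.00001)/(0.05312) = 2.03575

2.034, 2.036, 2.036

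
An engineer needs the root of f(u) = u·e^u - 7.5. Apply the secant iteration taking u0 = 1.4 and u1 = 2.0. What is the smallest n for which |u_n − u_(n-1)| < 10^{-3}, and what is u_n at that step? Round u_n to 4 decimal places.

f(1.4) = -1.822720, f(2.0) = 7.278112
u2 = 2.000000 − 7.278112·(0.600000)/(9.100832) = 1.520168;  |Δ| = 0.479832
f(1.520168) = -0.548278
u3 = 1.520168 − (-0.548278)·(-0.479832)/(-7.826390) = 1.553783;  |Δ| = 0.033615
f(1.553783) = -0.151652
u4 = 1.553783 − (-0.151652)·(0.033615)/(0.396626) = 1.566636;  |Δ| = 0.012853
f(1.566636) = 0.004975
u5 = 1.566636 − 0.004975·(0.012853)/(0.156627) = 1.566227;  |Δ| = 0.000408
|u5 − u4| = 0.000408 < 10^{-3}

n = 5, u_n = 1.5662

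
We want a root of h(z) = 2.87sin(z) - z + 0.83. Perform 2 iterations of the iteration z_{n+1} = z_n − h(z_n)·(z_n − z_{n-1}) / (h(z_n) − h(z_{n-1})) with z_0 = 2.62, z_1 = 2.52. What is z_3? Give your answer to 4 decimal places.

2.5144

h(2.62) = -0.359989, h(2.52) = -0.018711
z_2 = 2.520000 − (-0.018711)·(2.520000 − 2.620000) / (-0.018711 − (-0.359989)) = 2.520000 − (0.001871)/(0.341278) = 2.514517
h(2.514517) = -0.000462
z_3 = 2.514517 − (-0.000462)·(2.514517 − 2.520000) / (-0.000462 − (-0.018711)) = 2.514517 − (0.000003)/(0.018249) = 2.514379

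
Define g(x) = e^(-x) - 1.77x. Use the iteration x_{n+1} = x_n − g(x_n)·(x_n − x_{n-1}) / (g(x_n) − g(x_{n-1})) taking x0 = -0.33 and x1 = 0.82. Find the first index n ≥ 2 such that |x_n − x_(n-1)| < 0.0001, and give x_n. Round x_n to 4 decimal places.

n = 5, x_n = 0.3846

g(-0.33) = 1.975068, g(0.82) = -1.010968
x2 = 0.820000 − (-1.010968)·(1.150000)/(-2.986036) = 0.430650;  |Δ| = 0.389350
g(0.430650) = -0.112164
x3 = 0.430650 − (-0.112164)·(-0.389350)/(0.898804) = 0.382062;  |Δ| = 0.048588
g(0.382062) = 0.006203
x4 = 0.382062 − 0.006203·(-0.048588)/(0.118367) = 0.384608;  |Δ| = 0.002546
g(0.384608) = -0.000039
x5 = 0.384608 − (-0.000039)·(0.002546)/(-0.006242) = 0.384592;  |Δ| = 0.000016
|x5 − x4| = 0.000016 < 0.0001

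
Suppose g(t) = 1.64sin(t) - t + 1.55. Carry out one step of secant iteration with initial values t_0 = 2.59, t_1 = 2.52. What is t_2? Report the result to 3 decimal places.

2.514

g(2.59) = -0.18057, g(2.52) = -0.01498
t_2 = 2.52000 − (-0.01498)·(2.52000 − 2.59000) / (-0.01498 − (-0.18057)) = 2.52000 − (0.00105)/(0.16559) = 2.51367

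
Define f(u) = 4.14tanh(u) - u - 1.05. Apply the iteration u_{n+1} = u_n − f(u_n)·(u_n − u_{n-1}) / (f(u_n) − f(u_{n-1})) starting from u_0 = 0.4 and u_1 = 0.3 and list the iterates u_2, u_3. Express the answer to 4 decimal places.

f(0.4) = 0.122989, f(0.3) = -0.143966
u_2 = 0.300000 − (-0.143966)·(0.300000 − 0.400000) / (-0.143966 − 0.122989) = 0.300000 − (0.014397)/(-0.266954) = 0.353929
f(0.353929) = 0.003072
u_3 = 0.353929 − 0.003072·(0.353929 − 0.300000) / (0.003072 − (-0.143966)) = 0.353929 − (0.000166)/(0.147038) = 0.352802

0.3539, 0.3528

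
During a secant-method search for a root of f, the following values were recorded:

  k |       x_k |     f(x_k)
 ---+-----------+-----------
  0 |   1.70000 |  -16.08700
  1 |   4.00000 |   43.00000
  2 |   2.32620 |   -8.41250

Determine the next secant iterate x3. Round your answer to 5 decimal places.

2.60008

x3 = 2.32620 − (-8.41250)·(2.32620 − 4.00000) / (-8.41250 − 43.00000)
   = 2.32620 − (14.0808425)/(-51.4125000) = 2.6000797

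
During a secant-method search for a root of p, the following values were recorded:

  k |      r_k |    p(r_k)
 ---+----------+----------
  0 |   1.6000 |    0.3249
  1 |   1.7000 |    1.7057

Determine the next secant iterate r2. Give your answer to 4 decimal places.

1.5765

r2 = 1.7000 − 1.7057·(1.7000 − 1.6000) / (1.7057 − 0.3249)
   = 1.7000 − (0.170570)/(1.380800) = 1.576470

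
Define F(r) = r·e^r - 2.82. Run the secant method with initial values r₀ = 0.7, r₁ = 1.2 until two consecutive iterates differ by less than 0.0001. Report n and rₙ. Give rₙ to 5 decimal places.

F(0.7) = -1.4103731, F(1.2) = 1.1641403
r₂ = 1.2000000 − 1.1641403·(0.5000000)/(2.5745134) = 0.9739106;  |Δ| = 0.2260894
F(0.9739106) = -0.2408114
r₃ = 0.9739106 − (-0.2408114)·(-0.2260894)/(-1.4049517) = 1.0126628;  |Δ| = 0.0387521
F(1.0126628) = -0.0322188
r₄ = 1.0126628 − (-0.0322188)·(0.0387521)/(0.2085926) = 1.0186483;  |Δ| = 0.0059856
F(1.0186483) = 0.0010945
r₅ = 1.0186483 − 0.0010945·(0.0059856)/(0.0333132) = 1.0184517;  |Δ| = 0.0001967
F(1.0184517) = -0.0000047
r₆ = 1.0184517 − (-0.0000047)·(-0.0001967)/(-0.0010992) = 1.0184525;  |Δ| = 0.0000008
|r₆ − r₅| = 0.0000008 < 0.0001

n = 6, rₙ = 1.01845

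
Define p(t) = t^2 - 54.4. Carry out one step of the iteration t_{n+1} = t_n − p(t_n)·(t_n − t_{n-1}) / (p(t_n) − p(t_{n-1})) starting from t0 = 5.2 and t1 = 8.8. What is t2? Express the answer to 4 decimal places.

p(5.2) = -27.360000, p(8.8) = 23.040000
t2 = 8.800000 − 23.040000·(8.800000 − 5.200000) / (23.040000 − (-27.360000)) = 8.800000 − (82.944000)/(50.400000) = 7.154286

7.1543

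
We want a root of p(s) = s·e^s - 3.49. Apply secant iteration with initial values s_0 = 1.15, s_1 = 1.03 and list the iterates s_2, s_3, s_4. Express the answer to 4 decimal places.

p(1.15) = 0.141922, p(1.03) = -0.604902
s_2 = 1.030000 − (-0.604902)·(1.030000 − 1.150000) / (-0.604902 − 0.141922) = 1.030000 − (0.072588)/(-0.746824) = 1.127196
p(1.127196) = -0.010359
s_3 = 1.127196 − (-0.010359)·(1.127196 − 1.030000) / (-0.010359 − (-0.604902)) = 1.127196 − (-0.001007)/(0.594543) = 1.128889
p(1.128889) = 0.000775
s_4 = 1.128889 − 0.000775·(1.128889 − 1.127196) / (0.000775 − (-0.010359)) = 1.128889 − (0.000001)/(0.011135) = 1.128772

1.1272, 1.1289, 1.1288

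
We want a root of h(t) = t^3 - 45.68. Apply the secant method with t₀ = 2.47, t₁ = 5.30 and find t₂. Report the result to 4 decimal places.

h(2.47) = -30.610777, h(5.30) = 103.197000
t₂ = 5.300000 − 103.197000·(5.300000 − 2.470000) / (103.197000 − (-30.610777)) = 5.300000 − (292.047510)/(133.807777) = 3.117410

3.1174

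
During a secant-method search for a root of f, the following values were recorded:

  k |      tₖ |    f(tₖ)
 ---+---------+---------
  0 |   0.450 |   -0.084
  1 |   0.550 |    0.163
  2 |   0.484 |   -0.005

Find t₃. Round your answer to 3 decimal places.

0.486

t₃ = 0.484 − (-0.005)·(0.484 − 0.550) / (-0.005 − 0.163)
   = 0.484 − (0.00033)/(-0.16800) = 0.48596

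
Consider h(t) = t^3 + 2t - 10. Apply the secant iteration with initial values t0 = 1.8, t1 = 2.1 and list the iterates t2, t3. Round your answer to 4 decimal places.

1.8423, 1.8469

h(1.8) = -0.568000, h(2.1) = 3.461000
t2 = 2.100000 − 3.461000·(2.100000 − 1.800000) / (3.461000 − (-0.568000)) = 2.100000 − (1.038300)/(4.029000) = 1.842293
h(1.842293) = -0.062587
t3 = 1.842293 − (-0.062587)·(1.842293 − 2.100000) / (-0.062587 − 3.461000) = 1.842293 − (0.016129)/(-3.523587) = 1.846871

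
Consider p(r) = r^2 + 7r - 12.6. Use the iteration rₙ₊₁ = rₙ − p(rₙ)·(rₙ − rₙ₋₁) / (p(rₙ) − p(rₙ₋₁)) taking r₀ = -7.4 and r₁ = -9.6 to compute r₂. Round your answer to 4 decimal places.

p(-7.4) = -9.640000, p(-9.6) = 12.360000
r₂ = -9.600000 − 12.360000·(-9.600000 − (-7.400000)) / (12.360000 − (-9.640000)) = -9.600000 − (-27.192000)/(22.000000) = -8.364000

-8.3640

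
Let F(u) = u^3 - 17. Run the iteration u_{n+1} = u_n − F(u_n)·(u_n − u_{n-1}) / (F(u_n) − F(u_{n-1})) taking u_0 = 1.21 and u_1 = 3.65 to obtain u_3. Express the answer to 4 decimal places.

2.3667

F(1.21) = -15.228439, F(3.65) = 31.627125
u_2 = 3.650000 − 31.627125·(3.650000 − 1.210000) / (31.627125 − (-15.228439)) = 3.650000 − (77.170185)/(46.855564) = 2.003020
F(2.003020) = -8.963707
u_3 = 2.003020 − (-8.963707)·(2.003020 − 3.650000) / (-8.963707 − 31.627125) = 2.003020 − (14.763048)/(-40.590832) = 2.366724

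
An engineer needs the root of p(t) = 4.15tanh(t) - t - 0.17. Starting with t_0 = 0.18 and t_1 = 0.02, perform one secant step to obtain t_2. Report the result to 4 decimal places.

0.0545

p(0.18) = 0.389036, p(0.02) = -0.107011
t_2 = 0.020000 − (-0.107011)·(0.020000 − 0.180000) / (-0.107011 − 0.389036) = 0.020000 − (0.017122)/(-0.496047) = 0.054516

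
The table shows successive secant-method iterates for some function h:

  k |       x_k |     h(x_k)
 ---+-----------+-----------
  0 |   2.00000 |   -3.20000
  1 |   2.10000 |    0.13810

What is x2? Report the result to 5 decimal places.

x2 = 2.10000 − 0.13810·(2.10000 − 2.00000) / (0.13810 − (-3.20000))
   = 2.10000 − (0.0138100)/(3.3381000) = 2.0958629

2.09586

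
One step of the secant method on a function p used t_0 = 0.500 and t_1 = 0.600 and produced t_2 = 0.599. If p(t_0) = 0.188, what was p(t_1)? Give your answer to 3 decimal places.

-0.002

The secant line through (0.500, 0.188) and (0.600, p(t_1)) crosses zero at t_2 = 0.599.
So (0.500, 0.188), (0.600, p(t_1)), (0.599, 0) are collinear:
p(t_1) = 0.188 · (0.600 − 0.599) / (0.500 − 0.599) = 0.188 · (0.00100)/(-0.09900) = -0.00190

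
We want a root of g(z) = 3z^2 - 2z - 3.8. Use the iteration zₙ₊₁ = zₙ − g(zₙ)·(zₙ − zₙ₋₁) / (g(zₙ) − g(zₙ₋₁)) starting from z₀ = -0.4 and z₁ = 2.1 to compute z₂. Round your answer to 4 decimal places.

g(-0.4) = -2.520000, g(2.1) = 5.230000
z₂ = 2.100000 − 5.230000·(2.100000 − (-0.400000)) / (5.230000 − (-2.520000)) = 2.100000 − (13.075000)/(7.750000) = 0.412903

0.4129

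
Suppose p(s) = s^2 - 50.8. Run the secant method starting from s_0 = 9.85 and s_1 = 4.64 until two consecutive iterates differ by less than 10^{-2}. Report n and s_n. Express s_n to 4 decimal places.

p(9.85) = 46.222500, p(4.64) = -29.270400
s_2 = 4.640000 − (-29.270400)·(-5.210000)/(-75.492900) = 6.660041;  |Δ| = 2.020041
p(6.660041) = -6.443848
s_3 = 6.660041 − (-6.443848)·(2.020041)/(22.826552) = 7.230291;  |Δ| = 0.570250
p(7.230291) = 1.477114
s_4 = 7.230291 − 1.477114·(0.570250)/(7.920962) = 7.123950;  |Δ| = 0.106341
p(7.123950) = -0.049333
s_5 = 7.123950 − (-0.049333)·(-0.106341)/(-1.526446) = 7.127387;  |Δ| = 0.003437
|s_5 − s_4| = 0.003437 < 10^{-2}

n = 5, s_n = 7.1274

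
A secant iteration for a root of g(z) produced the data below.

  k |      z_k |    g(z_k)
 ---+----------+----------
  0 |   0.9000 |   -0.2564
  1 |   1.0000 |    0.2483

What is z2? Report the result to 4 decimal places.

0.9508

z2 = 1.0000 − 0.2483·(1.0000 − 0.9000) / (0.2483 − (-0.2564))
   = 1.0000 − (0.024830)/(0.504700) = 0.950802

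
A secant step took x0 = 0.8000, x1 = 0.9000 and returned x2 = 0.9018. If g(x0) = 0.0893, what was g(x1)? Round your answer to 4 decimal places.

The secant line through (0.8000, 0.0893) and (0.9000, g(x1)) crosses zero at x2 = 0.9018.
So (0.8000, 0.0893), (0.9000, g(x1)), (0.9018, 0) are collinear:
g(x1) = 0.0893 · (0.9000 − 0.9018) / (0.8000 − 0.9018) = 0.0893 · (-0.001800)/(-0.101800) = 0.001579

0.0016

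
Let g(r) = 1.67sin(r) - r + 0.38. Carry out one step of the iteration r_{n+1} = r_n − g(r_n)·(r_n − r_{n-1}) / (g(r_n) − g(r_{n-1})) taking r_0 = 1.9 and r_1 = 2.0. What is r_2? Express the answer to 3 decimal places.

g(1.9) = 0.06032, g(2.0) = -0.10147
r_2 = 2.00000 − (-0.10147)·(2.00000 − 1.90000) / (-0.10147 − 0.06032) = 2.00000 − (-0.01015)/(-0.16179) = 1.93728

1.937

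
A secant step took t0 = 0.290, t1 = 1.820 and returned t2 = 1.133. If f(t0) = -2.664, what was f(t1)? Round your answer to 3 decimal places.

The secant line through (0.290, -2.664) and (1.820, f(t1)) crosses zero at t2 = 1.133.
So (0.290, -2.664), (1.820, f(t1)), (1.133, 0) are collinear:
f(t1) = -2.664 · (1.820 − 1.133) / (0.290 − 1.133) = -2.664 · (0.68700)/(-0.84300) = 2.17102

2.171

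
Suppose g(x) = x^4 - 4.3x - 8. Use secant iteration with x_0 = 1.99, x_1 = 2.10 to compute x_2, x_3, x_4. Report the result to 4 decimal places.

g(1.99) = -0.874608, g(2.10) = 2.418100
x_2 = 2.100000 − 2.418100·(2.100000 − 1.990000) / (2.418100 − (-0.874608)) = 2.100000 − (0.265991)/(3.292708) = 2.019218
g(2.019218) = -0.058736
x_3 = 2.019218 − (-0.058736)·(2.019218 − 2.100000) / (-0.058736 − 2.418100) = 2.019218 − (0.004745)/(-2.476836) = 2.021134
g(2.021134) = -0.003798
x_4 = 2.021134 − (-0.003798)·(2.021134 − 2.019218) / (-0.003798 − (-0.058736)) = 2.021134 − (-0.000007)/(0.054938) = 2.021266

2.0192, 2.0211, 2.0213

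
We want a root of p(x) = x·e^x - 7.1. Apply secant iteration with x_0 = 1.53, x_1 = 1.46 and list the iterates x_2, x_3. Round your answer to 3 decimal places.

p(1.53) = -0.03419, p(1.46) = -0.81330
x_2 = 1.46000 − (-0.81330)·(1.46000 − 1.53000) / (-0.81330 − (-0.03419)) = 1.46000 − (0.05693)/(-0.77911) = 1.53307
p(1.53307) = 0.00178
x_3 = 1.53307 − 0.00178·(1.53307 − 1.46000) / (0.00178 − (-0.81330)) = 1.53307 − (0.00013)/(0.81508) = 1.53291

1.533, 1.533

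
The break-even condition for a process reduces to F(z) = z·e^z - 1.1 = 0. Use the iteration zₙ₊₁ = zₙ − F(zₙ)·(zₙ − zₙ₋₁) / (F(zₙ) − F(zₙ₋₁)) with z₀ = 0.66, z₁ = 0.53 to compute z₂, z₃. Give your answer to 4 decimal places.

F(0.66) = 0.176963, F(0.53) = -0.199566
z₂ = 0.530000 − (-0.199566)·(0.530000 − 0.660000) / (-0.199566 − 0.176963) = 0.530000 − (0.025944)/(-0.376529) = 0.598902
F(0.598902) = -0.009927
z₃ = 0.598902 − (-0.009927)·(0.598902 − 0.530000) / (-0.009927 − (-0.199566)) = 0.598902 − (-0.000684)/(0.189639) = 0.602509

0.5989, 0.6025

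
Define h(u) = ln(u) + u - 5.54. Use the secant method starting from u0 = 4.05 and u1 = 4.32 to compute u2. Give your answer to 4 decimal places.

h(4.05) = -0.091283, h(4.32) = 0.243255
u2 = 4.320000 − 0.243255·(4.320000 − 4.050000) / (0.243255 − (-0.091283)) = 4.320000 − (0.065679)/(0.334539) = 4.123673

4.1237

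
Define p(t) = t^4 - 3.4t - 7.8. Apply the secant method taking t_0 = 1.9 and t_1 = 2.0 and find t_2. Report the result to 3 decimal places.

p(1.9) = -1.22790, p(2.0) = 1.40000
t_2 = 2.00000 − 1.40000·(2.00000 − 1.90000) / (1.40000 − (-1.22790)) = 2.00000 − (0.14000)/(2.62790) = 1.94673

1.947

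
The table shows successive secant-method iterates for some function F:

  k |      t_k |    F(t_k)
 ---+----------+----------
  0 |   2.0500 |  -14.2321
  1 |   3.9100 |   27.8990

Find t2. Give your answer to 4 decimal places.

t2 = 3.9100 − 27.8990·(3.9100 − 2.0500) / (27.8990 − (-14.2321))
   = 3.9100 − (51.892140)/(42.131100) = 2.678317

2.6783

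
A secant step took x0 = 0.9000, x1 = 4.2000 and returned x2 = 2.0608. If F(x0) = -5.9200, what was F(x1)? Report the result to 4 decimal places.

10.9098

The secant line through (0.9000, -5.9200) and (4.2000, F(x1)) crosses zero at x2 = 2.0608.
So (0.9000, -5.9200), (4.2000, F(x1)), (2.0608, 0) are collinear:
F(x1) = -5.9200 · (4.2000 − 2.0608) / (0.9000 − 2.0608) = -5.9200 · (2.139200)/(-1.160800) = 10.909773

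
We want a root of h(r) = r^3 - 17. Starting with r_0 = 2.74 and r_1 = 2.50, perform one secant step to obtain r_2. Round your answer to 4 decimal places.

2.5667

h(2.74) = 3.570824, h(2.50) = -1.375000
r_2 = 2.500000 − (-1.375000)·(2.500000 − 2.740000) / (-1.375000 − 3.570824) = 2.500000 − (0.330000)/(-4.945824) = 2.566723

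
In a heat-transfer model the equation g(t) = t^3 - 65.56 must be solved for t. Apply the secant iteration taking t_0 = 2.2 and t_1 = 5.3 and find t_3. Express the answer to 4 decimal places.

3.8648

g(2.2) = -54.912000, g(5.3) = 83.317000
t_2 = 5.300000 − 83.317000·(5.300000 − 2.200000) / (83.317000 − (-54.912000)) = 5.300000 − (258.282700)/(138.229000) = 3.431487
g(3.431487) = -25.153891
t_3 = 3.431487 − (-25.153891)·(3.431487 − 5.300000) / (-25.153891 − 83.317000) = 3.431487 − (47.000376)/(-108.470891) = 3.864786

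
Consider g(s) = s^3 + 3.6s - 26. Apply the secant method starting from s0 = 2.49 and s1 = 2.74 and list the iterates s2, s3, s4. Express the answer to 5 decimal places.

2.55621, 2.56006, 2.56029

g(2.49) = -1.5977510, g(2.74) = 4.4348240
s2 = 2.7400000 − 4.4348240·(2.7400000 − 2.4900000) / (4.4348240 − (-1.5977510)) = 2.7400000 − (1.1087060)/(6.0325750) = 2.5562135
g(2.5562135) = -0.0947516
s3 = 2.5562135 − (-0.0947516)·(2.5562135 − 2.7400000) / (-0.0947516 − 4.4348240) = 2.5562135 − (0.0174141)/(-4.5295756) = 2.5600580
g(2.5600580) = -0.0054349
s4 = 2.5600580 − (-0.0054349)·(2.5600580 − 2.5562135) / (-0.0054349 − (-0.0947516)) = 2.5600580 − (-0.0000209)/(0.0893167) = 2.5602919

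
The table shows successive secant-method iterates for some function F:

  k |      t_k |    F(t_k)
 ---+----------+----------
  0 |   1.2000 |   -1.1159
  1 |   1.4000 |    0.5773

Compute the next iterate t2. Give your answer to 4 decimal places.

1.3318

t2 = 1.4000 − 0.5773·(1.4000 − 1.2000) / (0.5773 − (-1.1159))
   = 1.4000 − (0.115460)/(1.693200) = 1.331810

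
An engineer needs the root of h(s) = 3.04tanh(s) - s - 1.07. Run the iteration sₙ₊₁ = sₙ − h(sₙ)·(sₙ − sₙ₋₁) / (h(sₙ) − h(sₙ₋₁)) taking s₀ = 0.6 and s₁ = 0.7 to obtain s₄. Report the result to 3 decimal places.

h(0.6) = -0.03737, h(0.7) = 0.06728
s₂ = 0.70000 − 0.06728·(0.70000 − 0.60000) / (0.06728 − (-0.03737)) = 0.70000 − (0.00673)/(0.10465) = 0.63571
h(0.63571) = 0.00268
s₃ = 0.63571 − 0.00268·(0.63571 − 0.70000) / (0.00268 − 0.06728) = 0.63571 − (-0.00017)/(-0.06460) = 0.63304
h(0.63304) = -0.00021
s₄ = 0.63304 − (-0.00021)·(0.63304 − 0.63571) / (-0.00021 − 0.00268) = 0.63304 − (0.00000)/(-0.00289) = 0.63323

0.633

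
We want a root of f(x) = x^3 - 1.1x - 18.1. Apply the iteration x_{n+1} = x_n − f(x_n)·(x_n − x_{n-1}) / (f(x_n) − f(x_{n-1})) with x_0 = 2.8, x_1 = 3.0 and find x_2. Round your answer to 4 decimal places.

f(2.8) = 0.772000, f(3.0) = 5.600000
x_2 = 3.000000 − 5.600000·(3.000000 − 2.800000) / (5.600000 − 0.772000) = 3.000000 − (1.120000)/(4.828000) = 2.768020

2.7680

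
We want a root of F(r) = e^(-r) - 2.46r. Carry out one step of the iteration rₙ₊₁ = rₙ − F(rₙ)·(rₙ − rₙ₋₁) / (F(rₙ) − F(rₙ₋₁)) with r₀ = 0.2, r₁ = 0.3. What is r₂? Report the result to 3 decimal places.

0.301

F(0.2) = 0.32673, F(0.3) = 0.00282
r₂ = 0.30000 − 0.00282·(0.30000 − 0.20000) / (0.00282 − 0.32673) = 0.30000 − (0.00028)/(-0.32391) = 0.30087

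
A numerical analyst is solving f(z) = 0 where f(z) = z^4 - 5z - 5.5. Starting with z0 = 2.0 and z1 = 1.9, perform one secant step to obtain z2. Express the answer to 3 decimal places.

1.980

f(2.0) = 0.50000, f(1.9) = -1.96790
z2 = 1.90000 − (-1.96790)·(1.90000 − 2.00000) / (-1.96790 − 0.50000) = 1.90000 − (0.19679)/(-2.46790) = 1.97974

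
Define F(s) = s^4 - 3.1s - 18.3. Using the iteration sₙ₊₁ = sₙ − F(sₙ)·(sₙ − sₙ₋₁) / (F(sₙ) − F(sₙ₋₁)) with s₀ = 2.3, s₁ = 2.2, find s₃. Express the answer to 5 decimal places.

2.24167

F(2.3) = 2.5541000, F(2.2) = -1.6944000
s₂ = 2.2000000 − (-1.6944000)·(2.2000000 − 2.3000000) / (-1.6944000 − 2.5541000) = 2.2000000 − (0.1694400)/(-4.2485000) = 2.2398823
F(2.2398823) = -0.0726160
s₃ = 2.2398823 − (-0.0726160)·(2.2398823 − 2.2000000) / (-0.0726160 − (-1.6944000)) = 2.2398823 − (-0.0028961)/(1.6217840) = 2.2416681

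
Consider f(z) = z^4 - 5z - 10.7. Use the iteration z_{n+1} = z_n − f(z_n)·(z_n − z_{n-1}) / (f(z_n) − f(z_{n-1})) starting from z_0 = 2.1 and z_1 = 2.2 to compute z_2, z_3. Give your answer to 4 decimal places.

f(2.1) = -1.751900, f(2.2) = 1.725600
z_2 = 2.200000 − 1.725600·(2.200000 − 2.100000) / (1.725600 − (-1.751900)) = 2.200000 − (0.172560)/(3.477500) = 2.150378
f(2.150378) = -0.069348
z_3 = 2.150378 − (-0.069348)·(2.150378 − 2.200000) / (-0.069348 − 1.725600) = 2.150378 − (0.003441)/(-1.794948) = 2.152295

2.1504, 2.1523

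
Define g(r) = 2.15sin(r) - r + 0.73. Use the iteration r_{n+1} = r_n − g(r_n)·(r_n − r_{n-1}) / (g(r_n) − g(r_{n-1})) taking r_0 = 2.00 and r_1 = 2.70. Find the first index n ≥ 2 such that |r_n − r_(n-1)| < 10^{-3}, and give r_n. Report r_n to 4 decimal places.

g(2.00) = 0.684989, g(2.70) = -1.051133
r_2 = 2.700000 − (-1.051133)·(0.700000)/(-1.736123) = 2.276186;  |Δ| = 0.423814
g(2.276186) = 0.090736
r_3 = 2.276186 − 0.090736·(-0.423814)/(1.141869) = 2.309863;  |Δ| = 0.033677
g(2.309863) = 0.009196
r_4 = 2.309863 − 0.009196·(0.033677)/(-0.081540) = 2.313661;  |Δ| = 0.003798
g(2.313661) = -0.000114
r_5 = 2.313661 − (-0.000114)·(0.003798)/(-0.009310) = 2.313615;  |Δ| = 0.000047
|r_5 − r_4| = 0.000047 < 10^{-3}

n = 5, r_n = 2.3136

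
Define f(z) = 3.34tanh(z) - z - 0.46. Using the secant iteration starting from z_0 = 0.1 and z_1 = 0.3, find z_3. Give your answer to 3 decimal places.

f(0.1) = -0.22711, f(0.3) = 0.21298
z_2 = 0.30000 − 0.21298·(0.30000 − 0.10000) / (0.21298 − (-0.22711)) = 0.30000 − (0.04260)/(0.44009) = 0.20321
f(0.20321) = 0.00632
z_3 = 0.20321 − 0.00632·(0.20321 − 0.30000) / (0.00632 − 0.21298) = 0.20321 − (-0.00061)/(-0.20666) = 0.20025

0.200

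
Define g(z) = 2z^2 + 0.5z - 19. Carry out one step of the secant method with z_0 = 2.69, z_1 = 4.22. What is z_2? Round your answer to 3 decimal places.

g(2.69) = -3.18280, g(4.22) = 18.72680
z_2 = 4.22000 − 18.72680·(4.22000 − 2.69000) / (18.72680 − (-3.18280)) = 4.22000 − (28.65200)/(21.90960) = 2.91226

2.912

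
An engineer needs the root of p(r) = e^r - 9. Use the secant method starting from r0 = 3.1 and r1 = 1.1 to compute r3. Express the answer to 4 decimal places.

2.5369

p(3.1) = 13.197951, p(1.1) = -5.995834
r2 = 1.100000 − (-5.995834)·(1.100000 − 3.100000) / (-5.995834 − 13.197951) = 1.100000 − (11.991668)/(-19.193785) = 1.724768
p(1.724768) = -3.388779
r3 = 1.724768 − (-3.388779)·(1.724768 − 1.100000) / (-3.388779 − (-5.995834)) = 1.724768 − (-2.117202)/(2.607055) = 2.536873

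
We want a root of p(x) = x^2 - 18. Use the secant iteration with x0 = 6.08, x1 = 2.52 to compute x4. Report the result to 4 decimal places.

p(6.08) = 18.966400, p(2.52) = -11.649600
x2 = 2.520000 − (-11.649600)·(2.520000 − 6.080000) / (-11.649600 − 18.966400) = 2.520000 − (41.472576)/(-30.616000) = 3.874605
p(3.874605) = -2.987439
x3 = 3.874605 − (-2.987439)·(3.874605 − 2.520000) / (-2.987439 − (-11.649600)) = 3.874605 − (-4.046798)/(8.662161) = 4.341786
p(4.341786) = 0.851104
x4 = 4.341786 − 0.851104·(4.341786 − 3.874605) / (0.851104 − (-2.987439)) = 4.341786 − (0.397620)/(3.838543) = 4.238200

4.2382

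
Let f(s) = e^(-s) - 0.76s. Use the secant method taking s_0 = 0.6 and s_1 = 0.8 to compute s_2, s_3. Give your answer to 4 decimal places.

0.6738, 0.6719

f(0.6) = 0.092812, f(0.8) = -0.158671
s_2 = 0.800000 − (-0.158671)·(0.800000 − 0.600000) / (-0.158671 − 0.092812) = 0.800000 − (-0.031734)/(-0.251483) = 0.673812
f(0.673812) = -0.002335
s_3 = 0.673812 − (-0.002335)·(0.673812 − 0.800000) / (-0.002335 − (-0.158671)) = 0.673812 − (0.000295)/(0.156336) = 0.671927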